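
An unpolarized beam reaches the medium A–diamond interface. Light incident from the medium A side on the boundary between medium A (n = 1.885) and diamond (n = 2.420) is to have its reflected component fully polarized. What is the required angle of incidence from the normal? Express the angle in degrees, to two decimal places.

Here n₂/n₁ = 2.420/1.885 = 1.2838, and Brewster's law gives tan θ_B = n₂/n₁. Taking the arctangent, θ_B = 52.08°.

θ_B ≈ 52.08°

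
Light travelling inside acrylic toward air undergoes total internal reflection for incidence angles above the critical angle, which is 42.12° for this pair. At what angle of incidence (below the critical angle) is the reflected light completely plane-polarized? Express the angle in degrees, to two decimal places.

θ_B ≈ 33.85°

sin θ_c = n₂/n₁, so n₂/n₁ = sin 42.12° = 0.6707.
Brewster: tan θ_B = n₂/n₁ = 0.6707.
θ_B = arctan(0.6707) = 33.85°.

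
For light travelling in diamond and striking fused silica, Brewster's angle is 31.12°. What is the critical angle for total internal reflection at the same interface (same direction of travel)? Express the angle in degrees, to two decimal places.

tan θ_B = n₂/n₁ = tan 31.12° = 0.6037.
Total internal reflection: sin θ_c = n₂/n₁ = 0.6037.
θ_c = arcsin(0.6037) = 37.14°.

θ_c ≈ 37.14°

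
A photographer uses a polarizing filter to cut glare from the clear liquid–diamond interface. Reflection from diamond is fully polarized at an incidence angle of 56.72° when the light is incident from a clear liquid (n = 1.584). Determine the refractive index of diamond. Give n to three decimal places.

n ≈ 2.413

Full polarization of the reflected beam means tan θ_B = n₂/n₁, where n₁ is the incident medium (a clear liquid).
n₂ = n₁ tan θ_B = 1.584 × tan 56.72° = 2.413.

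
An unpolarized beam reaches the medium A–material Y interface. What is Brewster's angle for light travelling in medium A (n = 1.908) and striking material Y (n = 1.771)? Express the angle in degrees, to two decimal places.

θ_B ≈ 42.87°

Here n₂/n₁ = 1.771/1.908 = 0.9282, and Brewster's law gives tan θ_B = n₂/n₁. Taking the arctangent, θ_B = 42.87°.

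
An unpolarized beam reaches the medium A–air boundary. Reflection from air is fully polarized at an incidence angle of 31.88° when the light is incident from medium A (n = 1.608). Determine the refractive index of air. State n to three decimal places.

Brewster's law: tan θ_B = n₂/n₁ (light incident in medium A, refracted into air).
n₂ = n₁ tan θ_B = 1.608 × tan 31.88° = 1.000.

n ≈ 1.000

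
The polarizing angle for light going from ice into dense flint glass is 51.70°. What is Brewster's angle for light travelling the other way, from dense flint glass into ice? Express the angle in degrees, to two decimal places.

The two Brewster angles are complementary: θ_B' = 90° − θ_B = 90° − 51.70° = 38.30°.

θ_B' ≈ 38.30°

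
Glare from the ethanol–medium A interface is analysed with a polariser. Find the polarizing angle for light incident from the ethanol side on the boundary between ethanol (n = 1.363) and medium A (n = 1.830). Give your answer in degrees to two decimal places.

θ_B ≈ 53.32°

Brewster's condition: tan θ_B = n₂/n₁ = 1.830/1.363 = 1.3426.
So θ_B = arctan 1.3426 = 53.32°.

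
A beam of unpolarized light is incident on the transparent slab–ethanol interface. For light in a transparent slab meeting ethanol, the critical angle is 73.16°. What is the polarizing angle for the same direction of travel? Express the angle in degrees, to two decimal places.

θ_B ≈ 43.74°

sin θ_c = n₂/n₁, so n₂/n₁ = sin 73.16° = 0.9571.
Brewster: tan θ_B = n₂/n₁ = 0.9571.
θ_B = arctan(0.9571) = 43.74°.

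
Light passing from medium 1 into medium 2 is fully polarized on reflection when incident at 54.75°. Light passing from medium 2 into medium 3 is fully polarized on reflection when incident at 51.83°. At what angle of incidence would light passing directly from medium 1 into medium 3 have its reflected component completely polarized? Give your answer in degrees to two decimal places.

θ_B ≈ 60.95°

Each Brewster angle gives a ratio: n₂/n₁ = tan 54.75° = 1.4150, n₃/n₂ = tan 51.83° = 1.2721.
Multiplying, n₃/n₁ = 1.4150 × 1.2721 = 1.8000, and θ_B(1→3) = arctan 1.8000 = 60.95°.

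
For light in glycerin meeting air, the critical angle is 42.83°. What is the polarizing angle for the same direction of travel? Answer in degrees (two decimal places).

At the critical angle sin θ_c = n₂/n₁, giving n₂/n₁ = sin 42.83° = 0.6798.
Then tan θ_B = n₂/n₁ = 0.6798, so θ_B = arctan 0.6798 = 34.21°.

θ_B ≈ 34.21°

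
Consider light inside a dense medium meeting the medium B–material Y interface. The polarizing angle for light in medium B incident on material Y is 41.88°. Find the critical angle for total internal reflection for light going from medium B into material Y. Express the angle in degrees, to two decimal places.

tan θ_B = n₂/n₁ = tan 41.88° = 0.8966.
Total internal reflection: sin θ_c = n₂/n₁ = 0.8966.
θ_c = arcsin(0.8966) = 63.72°.

θ_c ≈ 63.72°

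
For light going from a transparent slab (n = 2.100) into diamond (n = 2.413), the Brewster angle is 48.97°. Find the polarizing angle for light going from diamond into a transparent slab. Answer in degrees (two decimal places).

θ_B' ≈ 41.03°

Reversing the direction swaps n₁ and n₂, so tan θ_B' = 1/tan θ_B and θ_B' = 90° − θ_B.
Hence θ_B' = 90° − 48.97° = 41.03°.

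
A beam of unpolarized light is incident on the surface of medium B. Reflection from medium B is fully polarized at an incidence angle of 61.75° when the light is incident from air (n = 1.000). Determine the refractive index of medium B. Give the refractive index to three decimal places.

Full polarization of the reflected beam means tan θ_B = n₂/n₁, where n₁ is the incident medium (air).
n₂ = n₁ tan θ_B = 1.000 × tan 61.75° = 1.861.

n ≈ 1.861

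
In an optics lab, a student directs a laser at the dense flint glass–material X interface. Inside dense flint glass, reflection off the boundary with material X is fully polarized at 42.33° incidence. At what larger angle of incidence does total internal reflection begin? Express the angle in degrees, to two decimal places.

θ_c ≈ 65.63°

tan θ_B = n₂/n₁ = tan 42.33° = 0.9109.
Total internal reflection: sin θ_c = n₂/n₁ = 0.9109.
θ_c = arcsin(0.9109) = 65.63°.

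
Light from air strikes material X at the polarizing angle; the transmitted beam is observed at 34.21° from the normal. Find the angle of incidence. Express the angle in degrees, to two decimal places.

At Brewster's angle the reflected and refracted rays are perpendicular, so θ_B + θ_t = 90°.
So θ_B = 90° − θ_t = 90° − 34.21° = 55.79°.

θ_B ≈ 55.79°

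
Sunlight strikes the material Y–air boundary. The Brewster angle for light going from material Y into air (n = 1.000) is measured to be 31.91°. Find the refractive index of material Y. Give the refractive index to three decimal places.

n ≈ 1.606

Full polarization of the reflected beam means tan θ_B = n₂/n₁, where n₁ is the incident medium (material Y).
n₁ = n₂ / tan θ_B = 1.000 / tan 31.91° = 1.606.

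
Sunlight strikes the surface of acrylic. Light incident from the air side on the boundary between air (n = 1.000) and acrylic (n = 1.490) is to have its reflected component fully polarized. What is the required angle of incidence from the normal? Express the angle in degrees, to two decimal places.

θ_B ≈ 56.13°

The reflected p-component vanishes when tan θ_B = n₂/n₁.
Brewster's condition: tan θ_B = n₂/n₁ = 1.490/1.000 = 1.4900.
θ_B = arctan(1.4900) = 56.13°.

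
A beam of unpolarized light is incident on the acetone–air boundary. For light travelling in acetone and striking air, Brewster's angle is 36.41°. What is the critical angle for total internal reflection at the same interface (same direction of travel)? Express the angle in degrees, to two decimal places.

θ_c ≈ 47.52°

From Brewster, n₂/n₁ = tan θ_B = tan 36.41° = 0.7375.
Then sin θ_c = n₂/n₁ = 0.7375, so θ_c = arcsin 0.7375 = 47.52°.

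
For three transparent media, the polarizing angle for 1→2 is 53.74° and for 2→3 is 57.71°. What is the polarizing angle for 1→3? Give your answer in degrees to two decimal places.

Each Brewster angle gives a ratio: n₂/n₁ = tan 53.74° = 1.3633, n₃/n₂ = tan 57.71° = 1.5825.
So n₃/n₁ = (n₂/n₁)(n₃/n₂) = 1.3633 × 1.5825 = 2.1574.
θ_B(1→3) = arctan(2.1574) = 65.13°.

θ_B ≈ 65.13°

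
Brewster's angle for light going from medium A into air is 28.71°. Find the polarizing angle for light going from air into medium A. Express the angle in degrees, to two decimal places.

θ_B' ≈ 61.29°

Reversing the direction swaps n₁ and n₂, so tan θ_B' = 1/tan θ_B and θ_B' = 90° − θ_B.
Hence θ_B' = 90° − 28.71° = 61.29°.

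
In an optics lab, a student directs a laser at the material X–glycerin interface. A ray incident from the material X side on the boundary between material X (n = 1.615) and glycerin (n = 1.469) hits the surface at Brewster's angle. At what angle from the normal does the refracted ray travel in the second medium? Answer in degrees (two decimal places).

First find Brewster's angle: tan θ_B = 1.469/1.615 = 0.9096, giving θ_B = 42.29°.
At Brewster's angle the reflected and refracted rays are perpendicular, so θ_t = 90° − θ_B = 90° − 42.29° = 47.71°.

θ_t ≈ 47.71°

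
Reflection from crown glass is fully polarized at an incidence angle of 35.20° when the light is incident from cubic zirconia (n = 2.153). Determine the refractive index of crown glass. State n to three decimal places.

Brewster's law: tan θ_B = n₂/n₁ (light incident in cubic zirconia, refracted into crown glass).
n₂ = n₁ tan θ_B = 2.153 × tan 35.20° = 1.519.

n ≈ 1.519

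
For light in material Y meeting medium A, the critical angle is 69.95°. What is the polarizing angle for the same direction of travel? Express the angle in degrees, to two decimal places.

θ_B ≈ 43.21°

At the critical angle sin θ_c = n₂/n₁, giving n₂/n₁ = sin 69.95° = 0.9394.
Then tan θ_B = n₂/n₁ = 0.9394, so θ_B = arctan 0.9394 = 43.21°.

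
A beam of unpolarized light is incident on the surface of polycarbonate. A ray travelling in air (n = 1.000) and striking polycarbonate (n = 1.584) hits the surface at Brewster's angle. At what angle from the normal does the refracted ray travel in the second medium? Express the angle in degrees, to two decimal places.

θ_B = arctan(n₂/n₁) = arctan(1.584/1.000) = 57.74°.
At Brewster's angle the reflected and refracted rays are perpendicular, so θ_t = 90° − θ_B = 90° − 57.74° = 32.26°.

θ_t ≈ 32.26°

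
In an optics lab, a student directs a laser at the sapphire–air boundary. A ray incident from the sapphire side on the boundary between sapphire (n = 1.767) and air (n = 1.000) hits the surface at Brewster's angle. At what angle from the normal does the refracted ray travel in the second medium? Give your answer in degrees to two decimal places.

θ_t ≈ 60.49°

tan θ_B = n₂/n₁ = 1.000/1.767 = 0.5659, so θ_B = 29.51°.
Since θ_B + θ_t = 90° at Brewster incidence, θ_t = 90° − 29.51° = 60.49°.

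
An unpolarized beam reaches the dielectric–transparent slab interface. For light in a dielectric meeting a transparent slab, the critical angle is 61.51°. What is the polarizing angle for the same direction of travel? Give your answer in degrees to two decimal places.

n₂/n₁ = sin θ_c = sin 61.51° = 0.8789.
tan θ_B equals the same ratio, so θ_B = arctan(0.8789) = 41.31°.

θ_B ≈ 41.31°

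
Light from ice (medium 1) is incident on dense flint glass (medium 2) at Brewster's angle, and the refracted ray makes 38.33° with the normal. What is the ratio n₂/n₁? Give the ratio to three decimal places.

At Brewster incidence θ_B = 90° − θ_t = 90° − 38.33° = 51.67°.
Then n₂/n₁ = tan θ_B = tan 51.67° = 1.265.

n₂/n₁ ≈ 1.265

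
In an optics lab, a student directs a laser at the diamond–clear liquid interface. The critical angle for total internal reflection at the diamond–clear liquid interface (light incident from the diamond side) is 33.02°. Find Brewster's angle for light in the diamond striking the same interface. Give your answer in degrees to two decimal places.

sin θ_c = n₂/n₁, so n₂/n₁ = sin 33.02° = 0.5449.
Brewster: tan θ_B = n₂/n₁ = 0.5449.
θ_B = arctan(0.5449) = 28.59°.

θ_B ≈ 28.59°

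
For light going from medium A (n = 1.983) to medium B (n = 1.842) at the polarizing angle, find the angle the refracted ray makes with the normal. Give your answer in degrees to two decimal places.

θ_t ≈ 47.11°

θ_B = arctan(n₂/n₁) = arctan(1.842/1.983) = 42.89°.
At Brewster's angle the reflected and refracted rays are perpendicular, so θ_t = 90° − θ_B = 90° − 42.89° = 47.11°.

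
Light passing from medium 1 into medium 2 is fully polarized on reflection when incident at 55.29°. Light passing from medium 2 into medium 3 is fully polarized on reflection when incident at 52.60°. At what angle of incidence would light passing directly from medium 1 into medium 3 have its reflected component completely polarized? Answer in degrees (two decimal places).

θ_B ≈ 62.09°

Each Brewster angle gives a ratio: n₂/n₁ = tan 55.29° = 1.4436, n₃/n₂ = tan 52.60° = 1.3079.
n₃/n₁ = 1.8882. Then tan θ_B(1→3) = n₃/n₁, so θ_B(1→3) = arctan(1.8882) = 62.09°.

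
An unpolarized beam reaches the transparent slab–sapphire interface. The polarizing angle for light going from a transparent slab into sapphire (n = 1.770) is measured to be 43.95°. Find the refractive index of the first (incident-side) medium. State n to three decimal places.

At the polarizing angle, tan θ_B = n₂/n₁ with n₁ on the incident side (a transparent slab) and n₂ on the transmitted side (sapphire).
n₁ = n₂ / tan θ_B = 1.770 / tan 43.95° = 1.836.

n ≈ 1.836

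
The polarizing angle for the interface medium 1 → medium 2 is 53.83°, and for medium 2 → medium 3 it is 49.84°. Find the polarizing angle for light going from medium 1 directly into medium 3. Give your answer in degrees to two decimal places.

θ_B ≈ 58.33°

n₂/n₁ = tan 53.83° = 1.3678 and n₃/n₂ = tan 49.84° = 1.1850.
n₃/n₁ = 1.6209. Then tan θ_B(1→3) = n₃/n₁, so θ_B(1→3) = arctan(1.6209) = 58.33°.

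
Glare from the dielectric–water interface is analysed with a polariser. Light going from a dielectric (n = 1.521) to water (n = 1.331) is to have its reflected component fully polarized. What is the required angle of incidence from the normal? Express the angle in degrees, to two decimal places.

tan θ_B = n₂/n₁ = 1.331/1.521 = 0.8751. Taking the arctangent, θ_B = 41.19°.

θ_B ≈ 41.19°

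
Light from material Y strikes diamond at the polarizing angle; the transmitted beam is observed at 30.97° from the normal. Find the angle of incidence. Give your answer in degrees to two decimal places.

θ_B ≈ 59.03°

Brewster's condition makes the reflected and refracted beams perpendicular: θ_B + θ_t = 90°.
So θ_B = 90° − θ_t = 90° − 30.97° = 59.03°.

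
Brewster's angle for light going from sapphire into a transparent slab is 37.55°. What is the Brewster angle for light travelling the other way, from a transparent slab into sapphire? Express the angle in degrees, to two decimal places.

Reversing the direction swaps n₁ and n₂, so tan θ_B' = 1/tan θ_B and θ_B' = 90° − θ_B.
Hence θ_B' = 90° − 37.55° = 52.45°.

θ_B' ≈ 52.45°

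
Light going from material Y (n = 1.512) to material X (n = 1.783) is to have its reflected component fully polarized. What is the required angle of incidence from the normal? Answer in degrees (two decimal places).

θ_B ≈ 49.70°

tan θ_B = n₂/n₁ = 1.783/1.512 = 1.1792.
So θ_B = arctan 1.1792 = 49.70°.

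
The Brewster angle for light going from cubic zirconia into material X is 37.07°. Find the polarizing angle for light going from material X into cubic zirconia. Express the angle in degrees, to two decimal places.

tan θ_B' = n₁/n₂ = 1/tan θ_B, so θ_B' = 90° − θ_B.
θ_B' = 90° − 37.07° = 52.93°.

θ_B' ≈ 52.93°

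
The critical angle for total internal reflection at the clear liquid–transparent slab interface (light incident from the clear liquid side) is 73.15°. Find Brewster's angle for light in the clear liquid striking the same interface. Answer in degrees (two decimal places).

θ_B ≈ 43.74°

n₂/n₁ = sin θ_c = sin 73.15° = 0.9571.
tan θ_B equals the same ratio, so θ_B = arctan(0.9571) = 43.74°.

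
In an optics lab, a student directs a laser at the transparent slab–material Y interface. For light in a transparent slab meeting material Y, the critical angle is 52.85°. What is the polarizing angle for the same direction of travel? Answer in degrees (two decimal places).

n₂/n₁ = sin θ_c = sin 52.85° = 0.7971.
tan θ_B equals the same ratio, so θ_B = arctan(0.7971) = 38.56°.

θ_B ≈ 38.56°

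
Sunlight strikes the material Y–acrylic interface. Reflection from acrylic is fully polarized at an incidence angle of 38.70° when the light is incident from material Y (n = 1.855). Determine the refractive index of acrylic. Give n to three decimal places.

Brewster's law: tan θ_B = n₂/n₁ (light incident in material Y, refracted into acrylic).
n₂ = n₁ tan θ_B = 1.855 × tan 38.70° = 1.486.

n ≈ 1.486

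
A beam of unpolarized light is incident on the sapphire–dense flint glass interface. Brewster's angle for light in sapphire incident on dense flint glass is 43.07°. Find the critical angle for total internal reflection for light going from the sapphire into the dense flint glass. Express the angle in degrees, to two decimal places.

θ_c ≈ 69.20°

From Brewster, n₂/n₁ = tan θ_B = tan 43.07° = 0.9348.
Then sin θ_c = n₂/n₁ = 0.9348, so θ_c = arcsin 0.9348 = 69.20°.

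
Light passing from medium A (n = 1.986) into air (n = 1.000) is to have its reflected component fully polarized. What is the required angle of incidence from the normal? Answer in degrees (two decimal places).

Here n₂/n₁ = 1.000/1.986 = 0.5035, and Brewster's law gives tan θ_B = n₂/n₁. Taking the arctangent, θ_B = 26.73°.

θ_B ≈ 26.73°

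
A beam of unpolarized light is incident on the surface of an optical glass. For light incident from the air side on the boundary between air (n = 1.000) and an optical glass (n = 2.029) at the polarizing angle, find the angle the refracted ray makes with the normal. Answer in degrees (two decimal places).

First find Brewster's angle: tan θ_B = 2.029/1.000 = 2.0290, giving θ_B = 63.76°.
Since θ_B + θ_t = 90° at Brewster incidence, θ_t = 90° − 63.76° = 26.24°.

θ_t ≈ 26.24°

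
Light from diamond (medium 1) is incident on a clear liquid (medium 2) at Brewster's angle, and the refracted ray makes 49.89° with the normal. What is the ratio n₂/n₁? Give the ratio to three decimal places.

At Brewster incidence θ_B = 90° − θ_t = 90° − 49.89° = 40.11°.
Then n₂/n₁ = tan θ_B = tan 40.11° = 0.842.

n₂/n₁ ≈ 0.842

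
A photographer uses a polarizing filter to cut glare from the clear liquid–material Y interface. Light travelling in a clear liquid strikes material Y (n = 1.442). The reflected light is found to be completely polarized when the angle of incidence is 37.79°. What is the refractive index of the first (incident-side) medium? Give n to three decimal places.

Full polarization of the reflected beam means tan θ_B = n₂/n₁, where n₁ is the incident medium (a clear liquid).
n₁ = n₂ / tan θ_B = 1.442 / tan 37.79° = 1.860.

n ≈ 1.860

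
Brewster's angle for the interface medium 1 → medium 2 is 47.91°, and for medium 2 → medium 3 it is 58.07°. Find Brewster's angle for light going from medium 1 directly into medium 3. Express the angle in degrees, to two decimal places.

Each Brewster angle gives a ratio: n₂/n₁ = tan 47.91° = 1.1071, n₃/n₂ = tan 58.07° = 1.6047.
So n₃/n₁ = (n₂/n₁)(n₃/n₂) = 1.1071 × 1.6047 = 1.7766.
θ_B(1→3) = arctan(1.7766) = 60.63°.

θ_B ≈ 60.63°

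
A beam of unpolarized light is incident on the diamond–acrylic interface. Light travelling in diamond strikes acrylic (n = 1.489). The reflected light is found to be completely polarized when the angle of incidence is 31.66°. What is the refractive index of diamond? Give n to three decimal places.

n ≈ 2.415

Full polarization of the reflected beam means tan θ_B = n₂/n₁, where n₁ is the incident medium (diamond).
n₁ = n₂ / tan θ_B = 1.489 / tan 31.66° = 2.415.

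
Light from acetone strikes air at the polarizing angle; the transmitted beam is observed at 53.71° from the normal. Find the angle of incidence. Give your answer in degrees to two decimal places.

Brewster's condition makes the reflected and refracted beams perpendicular: θ_B + θ_t = 90°.
θ_B = 90° − 53.71° = 36.29°.

θ_B ≈ 36.29°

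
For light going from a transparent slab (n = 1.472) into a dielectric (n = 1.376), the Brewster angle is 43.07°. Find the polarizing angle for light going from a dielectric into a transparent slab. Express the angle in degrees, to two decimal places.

θ_B' ≈ 46.93°

tan θ_B' = n₁/n₂ = 1/tan θ_B, so θ_B' = 90° − θ_B.
θ_B' = 90° − 43.07° = 46.93°.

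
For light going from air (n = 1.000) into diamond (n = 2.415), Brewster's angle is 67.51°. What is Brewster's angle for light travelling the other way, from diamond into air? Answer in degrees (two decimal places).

θ_B' ≈ 22.49°

The two Brewster angles are complementary: θ_B' = 90° − θ_B = 90° − 67.51° = 22.49°.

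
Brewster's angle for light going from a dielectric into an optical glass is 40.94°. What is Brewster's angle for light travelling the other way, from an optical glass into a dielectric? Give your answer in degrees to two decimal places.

θ_B' ≈ 49.06°

The two Brewster angles are complementary: θ_B' = 90° − θ_B = 90° − 40.94° = 49.06°.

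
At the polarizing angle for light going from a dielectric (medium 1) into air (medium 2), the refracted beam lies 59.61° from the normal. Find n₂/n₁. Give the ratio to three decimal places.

θ_B + θ_t = 90°, so θ_B = 90° − 59.61° = 30.39°.
tan θ_B = n₂/n₁, so n₂/n₁ = tan 30.39° = 0.586.

n₂/n₁ ≈ 0.586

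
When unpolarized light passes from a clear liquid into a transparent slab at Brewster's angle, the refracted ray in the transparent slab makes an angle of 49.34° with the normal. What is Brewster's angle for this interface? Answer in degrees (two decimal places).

θ_B ≈ 40.66°

Since the reflected and refracted rays are at right angles at the polarizing angle, θ_B + θ_t = 90°.
So θ_B = 90° − θ_t = 90° − 49.34° = 40.66°.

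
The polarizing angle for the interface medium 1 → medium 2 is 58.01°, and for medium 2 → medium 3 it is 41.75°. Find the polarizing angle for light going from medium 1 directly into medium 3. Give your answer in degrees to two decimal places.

Each Brewster angle gives a ratio: n₂/n₁ = tan 58.01° = 1.6010, n₃/n₂ = tan 41.75° = 0.8925.
So n₃/n₁ = (n₂/n₁)(n₃/n₂) = 1.6010 × 0.8925 = 1.4289.
θ_B(1→3) = arctan(1.4289) = 55.01°.

θ_B ≈ 55.01°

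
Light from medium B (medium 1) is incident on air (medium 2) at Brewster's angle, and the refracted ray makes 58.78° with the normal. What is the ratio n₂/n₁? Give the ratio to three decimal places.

At Brewster incidence θ_B = 90° − θ_t = 90° − 58.78° = 31.22°.
tan θ_B = n₂/n₁, so n₂/n₁ = tan 31.22° = 0.606.

n₂/n₁ ≈ 0.606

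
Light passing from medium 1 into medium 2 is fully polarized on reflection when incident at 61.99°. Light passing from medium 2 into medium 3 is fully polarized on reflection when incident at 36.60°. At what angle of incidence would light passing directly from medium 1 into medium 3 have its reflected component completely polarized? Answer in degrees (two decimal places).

θ_B ≈ 54.39°

tan θ_B(1→2) = n₂/n₁ = tan 61.99° = 1.8799.
tan θ_B(2→3) = n₃/n₂ = tan 36.60° = 0.7427.
Multiplying, n₃/n₁ = 1.8799 × 0.7427 = 1.3962, and θ_B(1→3) = arctan 1.3962 = 54.39°.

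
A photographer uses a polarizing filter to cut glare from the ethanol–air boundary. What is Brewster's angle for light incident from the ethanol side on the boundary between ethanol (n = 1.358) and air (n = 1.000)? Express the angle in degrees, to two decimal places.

tan θ_B = n₂/n₁ = 1.000/1.358 = 0.7364.
θ_B = arctan(0.7364) = 36.37°.

θ_B ≈ 36.37°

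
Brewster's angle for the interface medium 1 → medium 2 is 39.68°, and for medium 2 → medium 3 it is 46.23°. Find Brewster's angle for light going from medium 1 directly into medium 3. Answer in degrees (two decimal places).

Each Brewster angle gives a ratio: n₂/n₁ = tan 39.68° = 0.8296, n₃/n₂ = tan 46.23° = 1.0439.
Multiplying, n₃/n₁ = 0.8296 × 1.0439 = 0.8660, and θ_B(1→3) = arctan 0.8660 = 40.89°.

θ_B ≈ 40.89°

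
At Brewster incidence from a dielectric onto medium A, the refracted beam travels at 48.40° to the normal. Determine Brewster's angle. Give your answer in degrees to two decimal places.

θ_B ≈ 41.60°

Brewster's condition makes the reflected and refracted beams perpendicular: θ_B + θ_t = 90°.
So θ_B = 90° − θ_t = 90° − 48.40° = 41.60°.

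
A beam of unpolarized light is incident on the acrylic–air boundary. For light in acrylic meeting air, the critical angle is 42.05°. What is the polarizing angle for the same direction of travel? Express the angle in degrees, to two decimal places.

n₂/n₁ = sin θ_c = sin 42.05° = 0.6698.
tan θ_B equals the same ratio, so θ_B = arctan(0.6698) = 33.81°.

θ_B ≈ 33.81°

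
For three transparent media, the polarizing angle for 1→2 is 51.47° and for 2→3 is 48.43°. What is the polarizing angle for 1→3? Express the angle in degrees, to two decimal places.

tan θ_B(1→2) = n₂/n₁ = tan 51.47° = 1.2558.
tan θ_B(2→3) = n₃/n₂ = tan 48.43° = 1.1275.
n₃/n₁ = 1.4160. Then tan θ_B(1→3) = n₃/n₁, so θ_B(1→3) = arctan(1.4160) = 54.77°.

θ_B ≈ 54.77°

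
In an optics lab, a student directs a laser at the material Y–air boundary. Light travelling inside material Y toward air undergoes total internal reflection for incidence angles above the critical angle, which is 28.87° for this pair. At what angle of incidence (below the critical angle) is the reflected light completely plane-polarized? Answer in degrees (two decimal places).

At the critical angle sin θ_c = n₂/n₁, giving n₂/n₁ = sin 28.87° = 0.4828.
Then tan θ_B = n₂/n₁ = 0.4828, so θ_B = arctan 0.4828 = 25.77°.

θ_B ≈ 25.77°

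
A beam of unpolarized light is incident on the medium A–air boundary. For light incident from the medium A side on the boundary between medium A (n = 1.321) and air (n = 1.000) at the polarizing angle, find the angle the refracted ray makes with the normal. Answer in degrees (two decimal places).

First find Brewster's angle: tan θ_B = 1.000/1.321 = 0.7570, giving θ_B = 37.13°.
The refracted ray is perpendicular to the reflected ray, so θ_t = 90° − θ_B = 52.87°.

θ_t ≈ 52.87°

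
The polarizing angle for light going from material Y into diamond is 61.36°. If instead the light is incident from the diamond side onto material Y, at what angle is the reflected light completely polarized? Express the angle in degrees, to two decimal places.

The two Brewster angles are complementary: θ_B' = 90° − θ_B = 90° − 61.36° = 28.64°.

θ_B' ≈ 28.64°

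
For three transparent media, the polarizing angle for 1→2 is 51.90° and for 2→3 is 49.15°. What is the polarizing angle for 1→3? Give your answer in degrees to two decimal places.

θ_B ≈ 55.86°

Each Brewster angle gives a ratio: n₂/n₁ = tan 51.90° = 1.2753, n₃/n₂ = tan 49.15° = 1.1565.
n₃/n₁ = 1.4749. Then tan θ_B(1→3) = n₃/n₁, so θ_B(1→3) = arctan(1.4749) = 55.86°.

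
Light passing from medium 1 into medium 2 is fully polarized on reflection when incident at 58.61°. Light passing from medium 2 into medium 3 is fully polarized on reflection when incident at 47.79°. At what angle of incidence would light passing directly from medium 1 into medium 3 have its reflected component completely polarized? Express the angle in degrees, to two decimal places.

θ_B ≈ 61.04°

tan θ_B(1→2) = n₂/n₁ = tan 58.61° = 1.6389.
tan θ_B(2→3) = n₃/n₂ = tan 47.79° = 1.1025.
Multiplying, n₃/n₁ = 1.6389 × 1.1025 = 1.8068, and θ_B(1→3) = arctan 1.8068 = 61.04°.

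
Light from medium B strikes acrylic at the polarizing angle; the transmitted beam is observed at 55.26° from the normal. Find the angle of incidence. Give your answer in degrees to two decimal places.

Since the reflected and refracted rays are at right angles at the polarizing angle, θ_B + θ_t = 90°.
So θ_B = 90° − θ_t = 90° − 55.26° = 34.74°.

θ_B ≈ 34.74°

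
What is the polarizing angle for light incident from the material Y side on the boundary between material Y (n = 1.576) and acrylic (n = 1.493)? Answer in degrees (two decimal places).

tan θ_B = n₂/n₁ = 1.493/1.576 = 0.9473. Taking the arctangent, θ_B = 43.45°.

θ_B ≈ 43.45°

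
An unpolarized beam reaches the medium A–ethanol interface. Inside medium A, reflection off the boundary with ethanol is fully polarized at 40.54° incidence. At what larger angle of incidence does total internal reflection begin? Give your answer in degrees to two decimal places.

tan θ_B = n₂/n₁ = tan 40.54° = 0.8553.
Total internal reflection: sin θ_c = n₂/n₁ = 0.8553.
θ_c = arcsin(0.8553) = 58.79°.

θ_c ≈ 58.79°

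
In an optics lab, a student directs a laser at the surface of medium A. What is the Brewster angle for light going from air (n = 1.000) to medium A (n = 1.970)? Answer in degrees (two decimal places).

The reflected p-component vanishes when tan θ_B = n₂/n₁.
Brewster's condition: tan θ_B = n₂/n₁ = 1.970/1.000 = 1.9700.
So θ_B = arctan 1.9700 = 63.09°.

θ_B ≈ 63.09°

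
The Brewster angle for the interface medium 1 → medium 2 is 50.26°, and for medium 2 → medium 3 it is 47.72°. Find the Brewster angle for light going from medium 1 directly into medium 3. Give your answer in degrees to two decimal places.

Each Brewster angle gives a ratio: n₂/n₁ = tan 50.26° = 1.2028, n₃/n₂ = tan 47.72° = 1.0998.
Multiplying, n₃/n₁ = 1.2028 × 1.0998 = 1.3228, and θ_B(1→3) = arctan 1.3228 = 52.91°.

θ_B ≈ 52.91°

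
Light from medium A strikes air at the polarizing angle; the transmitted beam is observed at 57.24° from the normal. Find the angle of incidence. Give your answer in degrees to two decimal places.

Since the reflected and refracted rays are at right angles at the polarizing angle, θ_B + θ_t = 90°.
So θ_B = 90° − θ_t = 90° − 57.24° = 32.76°.

θ_B ≈ 32.76°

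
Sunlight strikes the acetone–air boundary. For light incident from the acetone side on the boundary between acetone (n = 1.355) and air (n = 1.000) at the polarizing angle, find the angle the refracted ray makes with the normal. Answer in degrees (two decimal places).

θ_t ≈ 53.57°

tan θ_B = n₂/n₁ = 1.000/1.355 = 0.7380, so θ_B = 36.43°.
At Brewster's angle the reflected and refracted rays are perpendicular, so θ_t = 90° − θ_B = 90° − 36.43° = 53.57°.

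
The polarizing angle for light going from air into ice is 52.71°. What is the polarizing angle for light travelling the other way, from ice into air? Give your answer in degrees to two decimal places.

The two Brewster angles are complementary: θ_B' = 90° − θ_B = 90° − 52.71° = 37.29°.

θ_B' ≈ 37.29°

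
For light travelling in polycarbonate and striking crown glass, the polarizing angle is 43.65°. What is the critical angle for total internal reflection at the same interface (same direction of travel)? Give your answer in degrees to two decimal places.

tan θ_B = n₂/n₁ = tan 43.65° = 0.9540.
Total internal reflection: sin θ_c = n₂/n₁ = 0.9540.
θ_c = arcsin(0.9540) = 72.54°.

θ_c ≈ 72.54°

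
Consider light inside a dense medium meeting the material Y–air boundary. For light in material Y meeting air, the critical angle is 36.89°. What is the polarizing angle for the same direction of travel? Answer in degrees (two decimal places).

θ_B ≈ 30.98°

n₂/n₁ = sin θ_c = sin 36.89° = 0.6003.
tan θ_B equals the same ratio, so θ_B = arctan(0.6003) = 30.98°.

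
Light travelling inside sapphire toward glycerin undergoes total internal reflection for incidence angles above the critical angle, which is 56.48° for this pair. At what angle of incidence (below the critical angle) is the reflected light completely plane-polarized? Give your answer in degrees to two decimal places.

n₂/n₁ = sin θ_c = sin 56.48° = 0.8337.
tan θ_B equals the same ratio, so θ_B = arctan(0.8337) = 39.82°.

θ_B ≈ 39.82°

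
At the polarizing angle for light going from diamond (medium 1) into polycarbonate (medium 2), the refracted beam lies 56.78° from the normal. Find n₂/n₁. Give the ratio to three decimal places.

θ_B + θ_t = 90°, so θ_B = 90° − 56.78° = 33.22°.
tan θ_B = n₂/n₁, so n₂/n₁ = tan 33.22° = 0.655.

n₂/n₁ ≈ 0.655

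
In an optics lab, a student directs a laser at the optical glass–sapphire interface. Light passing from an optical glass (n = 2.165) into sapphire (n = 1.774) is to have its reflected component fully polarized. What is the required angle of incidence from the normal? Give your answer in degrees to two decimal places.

θ_B ≈ 39.33°

The reflected p-component vanishes when tan θ_B = n₂/n₁.
tan θ_B = n₂/n₁ = 1.774/2.165 = 0.8194. Taking the arctangent, θ_B = 39.33°.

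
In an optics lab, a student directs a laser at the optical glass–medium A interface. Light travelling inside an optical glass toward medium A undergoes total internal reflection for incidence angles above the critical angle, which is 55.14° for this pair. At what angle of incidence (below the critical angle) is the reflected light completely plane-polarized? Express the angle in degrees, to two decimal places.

sin θ_c = n₂/n₁, so n₂/n₁ = sin 55.14° = 0.8206.
Brewster: tan θ_B = n₂/n₁ = 0.8206.
θ_B = arctan(0.8206) = 39.37°.

θ_B ≈ 39.37°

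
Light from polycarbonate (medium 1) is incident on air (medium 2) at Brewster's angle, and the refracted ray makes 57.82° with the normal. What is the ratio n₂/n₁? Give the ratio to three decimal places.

n₂/n₁ ≈ 0.629

θ_B + θ_t = 90°, so θ_B = 90° − 57.82° = 32.18°.
Then n₂/n₁ = tan θ_B = tan 32.18° = 0.629.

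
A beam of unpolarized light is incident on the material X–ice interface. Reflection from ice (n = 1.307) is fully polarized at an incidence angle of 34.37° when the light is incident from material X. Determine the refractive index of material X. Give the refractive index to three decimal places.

n ≈ 1.911

At Brewster's angle, tan θ_B = n₂/n₁ with n₁ on the incident side (material X) and n₂ on the transmitted side (ice).
n₁ = n₂ / tan θ_B = 1.307 / tan 34.37° = 1.911.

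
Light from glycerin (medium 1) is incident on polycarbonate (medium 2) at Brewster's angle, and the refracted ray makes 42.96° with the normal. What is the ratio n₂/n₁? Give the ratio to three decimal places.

n₂/n₁ ≈ 1.074

θ_B + θ_t = 90°, so θ_B = 90° − 42.96° = 47.04°.
tan θ_B = n₂/n₁, so n₂/n₁ = tan 47.04° = 1.074.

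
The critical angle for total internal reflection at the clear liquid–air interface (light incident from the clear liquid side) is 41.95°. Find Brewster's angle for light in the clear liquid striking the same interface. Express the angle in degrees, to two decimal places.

sin θ_c = n₂/n₁, so n₂/n₁ = sin 41.95° = 0.6685.
Brewster: tan θ_B = n₂/n₁ = 0.6685.
θ_B = arctan(0.6685) = 33.76°.

θ_B ≈ 33.76°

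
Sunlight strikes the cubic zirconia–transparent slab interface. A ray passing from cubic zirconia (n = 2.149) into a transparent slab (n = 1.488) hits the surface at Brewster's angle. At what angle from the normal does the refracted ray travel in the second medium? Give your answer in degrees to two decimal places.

θ_B = arctan(n₂/n₁) = arctan(1.488/2.149) = 34.70°.
Since θ_B + θ_t = 90° at Brewster incidence, θ_t = 90° − 34.70° = 55.30°.

θ_t ≈ 55.30°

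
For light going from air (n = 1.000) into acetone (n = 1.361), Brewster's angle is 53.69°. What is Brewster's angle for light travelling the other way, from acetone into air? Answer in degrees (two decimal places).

θ_B' ≈ 36.31°

The two Brewster angles are complementary: θ_B' = 90° − θ_B = 90° − 53.69° = 36.31°.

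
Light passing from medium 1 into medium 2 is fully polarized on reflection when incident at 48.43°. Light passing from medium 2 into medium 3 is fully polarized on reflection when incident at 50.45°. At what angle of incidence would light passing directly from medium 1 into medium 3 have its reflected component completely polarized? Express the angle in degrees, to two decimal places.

θ_B ≈ 53.78°

Each Brewster angle gives a ratio: n₂/n₁ = tan 48.43° = 1.1275, n₃/n₂ = tan 50.45° = 1.2109.
Multiplying, n₃/n₁ = 1.1275 × 1.2109 = 1.3654, and θ_B(1→3) = arctan 1.3654 = 53.78°.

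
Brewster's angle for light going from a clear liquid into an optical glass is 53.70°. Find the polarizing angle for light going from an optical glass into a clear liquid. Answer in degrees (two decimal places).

Reversing the direction swaps n₁ and n₂, so tan θ_B' = 1/tan θ_B and θ_B' = 90° − θ_B.
Hence θ_B' = 90° − 53.70° = 36.30°.

θ_B' ≈ 36.30°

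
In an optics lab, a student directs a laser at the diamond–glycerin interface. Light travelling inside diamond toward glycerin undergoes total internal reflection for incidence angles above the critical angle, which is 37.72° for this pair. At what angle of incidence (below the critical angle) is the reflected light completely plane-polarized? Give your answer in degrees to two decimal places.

θ_B ≈ 31.46°

sin θ_c = n₂/n₁, so n₂/n₁ = sin 37.72° = 0.6118.
Brewster: tan θ_B = n₂/n₁ = 0.6118.
θ_B = arctan(0.6118) = 31.46°.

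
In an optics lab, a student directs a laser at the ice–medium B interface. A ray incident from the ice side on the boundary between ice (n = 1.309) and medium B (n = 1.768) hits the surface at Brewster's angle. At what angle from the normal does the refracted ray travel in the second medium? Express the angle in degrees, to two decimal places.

First find Brewster's angle: tan θ_B = 1.768/1.309 = 1.3506, giving θ_B = 53.48°.
Since θ_B + θ_t = 90° at Brewster incidence, θ_t = 90° − 53.48° = 36.52°.

θ_t ≈ 36.52°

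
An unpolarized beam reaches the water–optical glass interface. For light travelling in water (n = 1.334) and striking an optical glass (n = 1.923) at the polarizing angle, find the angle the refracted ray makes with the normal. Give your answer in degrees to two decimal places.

θ_t ≈ 34.75°

First find Brewster's angle: tan θ_B = 1.923/1.334 = 1.4415, giving θ_B = 55.25°.
Since θ_B + θ_t = 90° at Brewster incidence, θ_t = 90° − 55.25° = 34.75°.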